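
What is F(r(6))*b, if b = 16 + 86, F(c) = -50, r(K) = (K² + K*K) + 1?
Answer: -5100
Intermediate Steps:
r(K) = 1 + 2*K² (r(K) = (K² + K²) + 1 = 2*K² + 1 = 1 + 2*K²)
b = 102
F(r(6))*b = -50*102 = -5100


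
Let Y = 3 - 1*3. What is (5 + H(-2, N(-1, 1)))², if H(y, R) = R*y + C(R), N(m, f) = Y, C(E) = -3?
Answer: 4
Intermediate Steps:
Y = 0 (Y = 3 - 3 = 0)
N(m, f) = 0
H(y, R) = -3 + R*y (H(y, R) = R*y - 3 = -3 + R*y)
(5 + H(-2, N(-1, 1)))² = (5 + (-3 + 0*(-2)))² = (5 + (-3 + 0))² = (5 - 3)² = 2² = 4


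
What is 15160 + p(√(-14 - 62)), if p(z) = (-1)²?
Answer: 15161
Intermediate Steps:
p(z) = 1
15160 + p(√(-14 - 62)) = 15160 + 1 = 15161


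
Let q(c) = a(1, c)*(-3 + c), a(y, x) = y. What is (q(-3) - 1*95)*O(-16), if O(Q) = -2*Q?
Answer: -3232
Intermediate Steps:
q(c) = -3 + c (q(c) = 1*(-3 + c) = -3 + c)
(q(-3) - 1*95)*O(-16) = ((-3 - 3) - 1*95)*(-2*(-16)) = (-6 - 95)*32 = -101*32 = -3232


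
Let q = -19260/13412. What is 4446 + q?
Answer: 14902623/3353 ≈ 4444.6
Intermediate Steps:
q = -4815/3353 (q = -19260*1/13412 = -4815/3353 ≈ -1.4360)
4446 + q = 4446 - 4815/3353 = 14902623/3353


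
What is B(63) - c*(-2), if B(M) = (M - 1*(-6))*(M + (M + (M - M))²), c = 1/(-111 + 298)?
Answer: 52024898/187 ≈ 2.7821e+5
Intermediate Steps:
c = 1/187 ≈ 0.0053476
B(M) = (6 + M)*(M + M²) (B(M) = (M + 6)*(M + (M + 0)²) = (6 + M)*(M + M²))
B(63) - c*(-2) = 63*(6 + 63² + 7*63) - (-2)/187 = 63*(6 + 3969 + 441) - 1*(-2/187) = 63*4416 + 2/187 = 278208 + 2/187 = 52024898/187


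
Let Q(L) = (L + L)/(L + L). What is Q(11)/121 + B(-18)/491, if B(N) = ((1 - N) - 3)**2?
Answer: 31467/59411 ≈ 0.52965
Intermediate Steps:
B(N) = (-2 - N)**2
Q(L) = 1 (Q(L) = (2*L)/((2*L)) = (2*L)*(1/(2*L)) = 1)
Q(11)/121 + B(-18)/491 = 1/121 + (2 - 18)**2/491 = 1*(1/121) + (-16)**2*(1/491) = 1/121 + 256*(1/491) = 1/121 + 256/491 = 31467/59411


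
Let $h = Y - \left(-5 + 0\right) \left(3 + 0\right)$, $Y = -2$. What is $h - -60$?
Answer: $73$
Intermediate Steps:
$h = 13$ ($h = -2 - \left(-5 + 0\right) \left(3 + 0\right) = -2 - \left(-5\right) 3 = -2 - -15 = -2 + 15 = 13$)
$h - -60 = 13 - -60 = 13 + 60 = 73$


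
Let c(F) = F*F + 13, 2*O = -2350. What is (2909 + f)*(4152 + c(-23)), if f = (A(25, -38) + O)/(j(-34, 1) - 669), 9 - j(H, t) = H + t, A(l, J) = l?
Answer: 8566986542/627 ≈ 1.3663e+7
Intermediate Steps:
j(H, t) = 9 - H - t (j(H, t) = 9 - (H + t) = 9 + (-H - t) = 9 - H - t)
O = -1175 (O = (1/2)*(-2350) = -1175)
c(F) = 13 + F**2 (c(F) = F**2 + 13 = 13 + F**2)
f = 1150/627 (f = (25 - 1175)/((9 - 1*(-34) - 1*1) - 669) = -1150/((9 + 34 - 1) - 669) = -1150/(42 - 669) = -1150/(-627) = -1150*(-1/627) = 1150/627 ≈ 1.8341)
(2909 + f)*(4152 + c(-23)) = (2909 + 1150/627)*(4152 + (13 + (-23)**2)) = 1825093*(4152 + (13 + 529))/627 = 1825093*(4152 + 542)/627 = (1825093/627)*4694 = 8566986542/627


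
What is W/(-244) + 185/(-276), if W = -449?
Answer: 4924/4209 ≈ 1.1699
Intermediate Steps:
W/(-244) + 185/(-276) = -449/(-244) + 185/(-276) = -449*(-1/244) + 185*(-1/276) = 449/244 - 185/276 = 4924/4209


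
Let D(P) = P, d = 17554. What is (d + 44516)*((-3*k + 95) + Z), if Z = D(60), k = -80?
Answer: 24517650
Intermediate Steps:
Z = 60
(d + 44516)*((-3*k + 95) + Z) = (17554 + 44516)*((-3*(-80) + 95) + 60) = 62070*((240 + 95) + 60) = 62070*(335 + 60) = 62070*395 = 24517650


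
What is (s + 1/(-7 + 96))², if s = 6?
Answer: 286225/7921 ≈ 36.135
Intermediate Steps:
(s + 1/(-7 + 96))² = (6 + 1/(-7 + 96))² = (6 + 1/89)² = (535/89)² = 286225/7921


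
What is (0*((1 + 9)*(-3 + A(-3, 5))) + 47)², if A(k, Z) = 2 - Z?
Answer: 2209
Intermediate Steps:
(0*((1 + 9)*(-3 + A(-3, 5))) + 47)² = (0*((1 + 9)*(-3 + (2 - 1*5))) + 47)² = (0*(10*(-3 + (2 - 5))) + 47)² = (0*(10*(-3 - 3)) + 47)² = (0*(10*(-6)) + 47)² = (0*(-60) + 47)² = (0 + 47)² = 47² = 2209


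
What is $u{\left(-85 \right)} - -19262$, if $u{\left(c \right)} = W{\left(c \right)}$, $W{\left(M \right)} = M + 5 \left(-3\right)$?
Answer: $19162$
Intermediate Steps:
$W{\left(M \right)} = -15 + M$ ($W{\left(M \right)} = M - 15 = -15 + M$)
$u{\left(c \right)} = -15 + c$
$u{\left(-85 \right)} - -19262 = \left(-15 - 85\right) - -19262 = -100 + 19262 = 19162$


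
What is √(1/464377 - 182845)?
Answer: 2*I*√9857448131858157/464377 ≈ 427.6*I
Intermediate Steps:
√(1/464377 - 182845) = √(-84909012564/464377) = 2*I*√9857448131858157/464377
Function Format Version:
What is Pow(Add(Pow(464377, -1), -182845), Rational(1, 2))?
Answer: Mul(Rational(2, 464377), I, Pow(9857448131858157, Rational(1, 2))) ≈ Mul(427.60, I)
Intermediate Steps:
Pow(Add(Pow(464377, -1), -182845), Rational(1, 2)) = Pow(Add(Rational(1, 464377), -182845), Rational(1, 2)) = Pow(Rational(-84909012564, 464377), Rational(1, 2)) = Mul(Rational(2, 464377), I, Pow(9857448131858157, Rational(1, 2)))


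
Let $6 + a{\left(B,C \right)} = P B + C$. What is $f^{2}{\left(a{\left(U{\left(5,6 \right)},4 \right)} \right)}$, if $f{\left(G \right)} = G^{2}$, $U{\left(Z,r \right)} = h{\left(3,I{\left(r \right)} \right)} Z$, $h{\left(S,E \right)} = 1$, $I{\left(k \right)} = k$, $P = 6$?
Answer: $614656$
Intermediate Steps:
$U{\left(Z,r \right)} = Z$ ($U{\left(Z,r \right)} = 1 Z = Z$)
$a{\left(B,C \right)} = -6 + C + 6 B$ ($a{\left(B,C \right)} = -6 + \left(6 B + C\right) = -6 + \left(C + 6 B\right) = -6 + C + 6 B$)
$f^{2}{\left(a{\left(U{\left(5,6 \right)},4 \right)} \right)} = \left(\left(-6 + 4 + 6 \cdot 5\right)^{2}\right)^{2} = \left(\left(-6 + 4 + 30\right)^{2}\right)^{2} = \left(28^{2}\right)^{2} = 784^{2} = 614656$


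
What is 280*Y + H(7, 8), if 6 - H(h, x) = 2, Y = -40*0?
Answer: 4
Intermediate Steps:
Y = 0
H(h, x) = 4 (H(h, x) = 6 - 1*2 = 6 - 2 = 4)
280*Y + H(7, 8) = 280*0 + 4 = 0 + 4 = 4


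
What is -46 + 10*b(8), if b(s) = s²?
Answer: 594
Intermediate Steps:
-46 + 10*b(8) = -46 + 10*8² = -46 + 10*64 = -46 + 640 = 594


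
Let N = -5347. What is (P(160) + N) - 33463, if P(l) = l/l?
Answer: -38809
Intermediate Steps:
P(l) = 1
(P(160) + N) - 33463 = (1 - 5347) - 33463 = -5346 - 33463 = -38809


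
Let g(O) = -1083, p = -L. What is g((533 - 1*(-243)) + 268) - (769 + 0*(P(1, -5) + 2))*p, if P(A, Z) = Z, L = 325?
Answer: 248842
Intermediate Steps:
p = -325 (p = -1*325 = -325)
g((533 - 1*(-243)) + 268) - (769 + 0*(P(1, -5) + 2))*p = -1083 - (769 + 0*(-5 + 2))*(-325) = -1083 - (769 + 0*(-3))*(-325) = -1083 - (769 + 0)*(-325) = -1083 - 769*(-325) = -1083 - 1*(-249925) = -1083 + 249925 = 248842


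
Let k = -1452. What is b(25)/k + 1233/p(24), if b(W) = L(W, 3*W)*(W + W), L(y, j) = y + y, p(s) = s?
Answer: 144193/2904 ≈ 49.653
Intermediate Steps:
L(y, j) = 2*y
b(W) = 4*W**2 (b(W) = (2*W)*(W + W) = (2*W)*(2*W) = 4*W**2)
b(25)/k + 1233/p(24) = (4*25**2)/(-1452) + 1233/24 = (4*625)*(-1/1452) + 1233*(1/24) = 2500*(-1/1452) + 411/8 = -625/363 + 411/8 = 144193/2904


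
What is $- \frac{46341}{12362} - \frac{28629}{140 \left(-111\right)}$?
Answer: $- \frac{8719701}{4573940} \approx -1.9064$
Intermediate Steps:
$- \frac{46341}{12362} - \frac{28629}{140 \left(-111\right)} = \left(-46341\right) \frac{1}{12362} - \frac{28629}{-15540} = - \frac{46341}{12362} - - \frac{9543}{5180} = - \frac{46341}{12362} + \frac{9543}{5180} = - \frac{8719701}{4573940}$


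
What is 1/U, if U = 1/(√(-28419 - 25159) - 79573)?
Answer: -79573 + I*√53578 ≈ -79573.0 + 231.47*I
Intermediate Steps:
U = 1/(-79573 + I*√53578) (U = 1/(√(-53578) - 79573) = 1/(I*√53578 - 79573) = 1/(-79573 + I*√53578) ≈ -1.2567e-5 - 3.656e-8*I)
1/U = 1/(-79573/6331915907 - I*√53578/6331915907)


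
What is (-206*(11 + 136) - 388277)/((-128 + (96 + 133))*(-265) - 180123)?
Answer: 418559/206888 ≈ 2.0231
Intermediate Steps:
(-206*(11 + 136) - 388277)/((-128 + (96 + 133))*(-265) - 180123) = (-206*147 - 388277)/((-128 + 229)*(-265) - 180123) = (-30282 - 388277)/(101*(-265) - 180123) = -418559/(-26765 - 180123) = -418559/(-206888) = -418559*(-1/206888) = 418559/206888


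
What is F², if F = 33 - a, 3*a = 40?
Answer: 3481/9 ≈ 386.78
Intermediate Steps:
a = 40/3 (a = (⅓)*40 = 40/3 ≈ 13.333)
F = 59/3 (F = 33 - 1*40/3 = 33 - 40/3 = 59/3 ≈ 19.667)
F² = (59/3)² = 3481/9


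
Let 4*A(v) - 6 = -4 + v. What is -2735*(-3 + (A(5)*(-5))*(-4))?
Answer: -87520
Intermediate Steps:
A(v) = ½ + v/4 (A(v) = 3/2 + (-4 + v)/4 = 3/2 + (-1 + v/4) = ½ + v/4)
-2735*(-3 + (A(5)*(-5))*(-4)) = -2735*(-3 + ((½ + (¼)*5)*(-5))*(-4)) = -2735*(-3 + ((½ + 5/4)*(-5))*(-4)) = -2735*(-3 + ((7/4)*(-5))*(-4)) = -2735*(-3 - 35/4*(-4)) = -2735*(-3 + 35) = -2735*32 = -87520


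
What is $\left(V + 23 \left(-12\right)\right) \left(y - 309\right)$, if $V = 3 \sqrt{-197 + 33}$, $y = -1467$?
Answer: $490176 - 10656 i \sqrt{41} \approx 4.9018 \cdot 10^{5} - 68232.0 i$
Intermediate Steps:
$V = 6 i \sqrt{41}$ ($V = 3 \sqrt{-164} = 3 \cdot 2 i \sqrt{41} = 6 i \sqrt{41} \approx 38.419 i$)
$\left(V + 23 \left(-12\right)\right) \left(y - 309\right) = \left(6 i \sqrt{41} + 23 \left(-12\right)\right) \left(-1467 - 309\right) = \left(6 i \sqrt{41} - 276\right) \left(-1776\right) = \left(-276 + 6 i \sqrt{41}\right) \left(-1776\right) = 490176 - 10656 i \sqrt{41}$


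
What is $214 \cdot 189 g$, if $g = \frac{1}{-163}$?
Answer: $- \frac{40446}{163} \approx -248.14$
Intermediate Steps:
$g = - \frac{1}{163} \approx -0.006135$
$214 \cdot 189 g = 214 \cdot 189 \left(- \frac{1}{163}\right) = 40446 \left(- \frac{1}{163}\right) = - \frac{40446}{163}$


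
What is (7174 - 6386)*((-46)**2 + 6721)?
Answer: 6963556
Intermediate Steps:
(7174 - 6386)*((-46)**2 + 6721) = 788*(2116 + 6721) = 788*8837 = 6963556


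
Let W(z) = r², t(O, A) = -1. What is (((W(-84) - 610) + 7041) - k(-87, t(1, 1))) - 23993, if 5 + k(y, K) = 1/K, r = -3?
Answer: -17547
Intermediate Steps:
W(z) = 9 (W(z) = (-3)² = 9)
k(y, K) = -5 + 1/K
(((W(-84) - 610) + 7041) - k(-87, t(1, 1))) - 23993 = (((9 - 610) + 7041) - (-5 + 1/(-1))) - 23993 = ((-601 + 7041) - (-5 - 1)) - 23993 = (6440 - 1*(-6)) - 23993 = (6440 + 6) - 23993 = 6446 - 23993 = -17547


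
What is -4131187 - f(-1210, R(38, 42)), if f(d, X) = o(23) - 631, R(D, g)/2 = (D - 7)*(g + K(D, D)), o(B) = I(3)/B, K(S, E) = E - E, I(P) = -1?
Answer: -95002787/23 ≈ -4.1306e+6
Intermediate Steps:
K(S, E) = 0
o(B) = -1/B
R(D, g) = 2*g*(-7 + D) (R(D, g) = 2*((D - 7)*(g + 0)) = 2*((-7 + D)*g) = 2*(g*(-7 + D)) = 2*g*(-7 + D))
f(d, X) = -14514/23 (f(d, X) = -1/23 - 631 = -14514/23)
-4131187 - f(-1210, R(38, 42)) = -4131187 - 1*(-14514/23) = -4131187 + 14514/23 = -95002787/23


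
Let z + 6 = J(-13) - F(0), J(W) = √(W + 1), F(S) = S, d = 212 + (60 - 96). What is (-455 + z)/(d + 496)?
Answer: -461/672 + I*√3/336 ≈ -0.68601 + 0.0051549*I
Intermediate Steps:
d = 176 (d = 212 - 36 = 176)
J(W) = √(1 + W)
z = -6 + 2*I*√3 (z = -6 + (√(1 - 13) - 1*0) = -6 + (√(-12) + 0) = -6 + (2*I*√3 + 0) = -6 + 2*I*√3 ≈ -6.0 + 3.4641*I)
(-455 + z)/(d + 496) = (-455 + (-6 + 2*I*√3))/(176 + 496) = (-461 + 2*I*√3)/672 = (-461 + 2*I*√3)*(1/672) = -461/672 + I*√3/336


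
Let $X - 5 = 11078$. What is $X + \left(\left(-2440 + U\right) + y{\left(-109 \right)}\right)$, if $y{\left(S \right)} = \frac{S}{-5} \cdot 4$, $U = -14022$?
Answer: $- \frac{26459}{5} \approx -5291.8$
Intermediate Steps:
$y{\left(S \right)} = - \frac{4 S}{5}$ ($y{\left(S \right)} = S \left(- \frac{1}{5}\right) 4 = - \frac{S}{5} \cdot 4 = - \frac{4 S}{5}$)
$X = 11083$ ($X = 5 + 11078 = 11083$)
$X + \left(\left(-2440 + U\right) + y{\left(-109 \right)}\right) = 11083 - \frac{81874}{5} = - \frac{26459}{5}$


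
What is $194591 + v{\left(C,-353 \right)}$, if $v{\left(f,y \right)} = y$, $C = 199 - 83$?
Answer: $194238$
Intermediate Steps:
$C = 116$
$194591 + v{\left(C,-353 \right)} = 194591 - 353 = 194238$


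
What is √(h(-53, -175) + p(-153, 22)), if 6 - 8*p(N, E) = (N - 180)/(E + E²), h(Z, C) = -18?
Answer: I*√17582235/1012 ≈ 4.1434*I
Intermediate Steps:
p(N, E) = ¾ - (-180 + N)/(8*(E + E²)) (p(N, E) = ¾ - (N - 180)/(8*(E + E²)) = ¾ - (-180 + N)/(8*(E + E²)))
√(h(-53, -175) + p(-153, 22)) = √(-18 + (⅛)*(180 - 1*(-153) + 6*22 + 6*22²)/(22*(1 + 22))) = √(-18 + (⅛)*(1/22)*(180 + 153 + 132 + 6*484)/23) = √(-18 + (⅛)*(1/22)*(1/23)*(180 + 153 + 132 + 2904)) = √(-18 + (⅛)*(1/22)*(1/23)*3369) = √(-18 + 3369/4048) = √(-69495/4048) = I*√17582235/1012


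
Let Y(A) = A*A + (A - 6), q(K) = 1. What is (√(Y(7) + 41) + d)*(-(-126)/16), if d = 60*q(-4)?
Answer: 945/2 + 63*√91/8 ≈ 547.62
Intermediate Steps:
Y(A) = -6 + A + A² (Y(A) = A² + (-6 + A) = -6 + A + A²)
d = 60 (d = 60*1 = 60)
(√(Y(7) + 41) + d)*(-(-126)/16) = (√((-6 + 7 + 7²) + 41) + 60)*(-(-126)/16) = (√((-6 + 7 + 49) + 41) + 60)*(-(-126)/16) = (√(50 + 41) + 60)*(-7*(-9/8)) = (√91 + 60)*(63/8) = (60 + √91)*(63/8) = 945/2 + 63*√91/8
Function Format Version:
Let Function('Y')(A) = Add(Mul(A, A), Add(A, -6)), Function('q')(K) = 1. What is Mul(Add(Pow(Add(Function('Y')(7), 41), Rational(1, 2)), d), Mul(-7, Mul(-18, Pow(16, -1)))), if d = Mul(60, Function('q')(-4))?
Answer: Add(Rational(945, 2), Mul(Rational(63, 8), Pow(91, Rational(1, 2)))) ≈ 547.62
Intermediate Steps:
Function('Y')(A) = Add(-6, A, Pow(A, 2)) (Function('Y')(A) = Add(Pow(A, 2), Add(-6, A)) = Add(-6, A, Pow(A, 2)))
d = 60 (d = Mul(60, 1) = 60)
Mul(Add(Pow(Add(Function('Y')(7), 41), Rational(1, 2)), d), Mul(-7, Mul(-18, Pow(16, -1)))) = Mul(Add(Pow(Add(Add(-6, 7, Pow(7, 2)), 41), Rational(1, 2)), 60), Mul(-7, Mul(-18, Pow(16, -1)))) = Mul(Add(Pow(Add(Add(-6, 7, 49), 41), Rational(1, 2)), 60), Mul(-7, Mul(-18, Rational(1, 16)))) = Mul(Add(Pow(Add(50, 41), Rational(1, 2)), 60), Mul(-7, Rational(-9, 8))) = Mul(Add(Pow(91, Rational(1, 2)), 60), Rational(63, 8)) = Mul(Add(60, Pow(91, Rational(1, 2))), Rational(63, 8)) = Add(Rational(945, 2), Mul(Rational(63, 8), Pow(91, Rational(1, 2))))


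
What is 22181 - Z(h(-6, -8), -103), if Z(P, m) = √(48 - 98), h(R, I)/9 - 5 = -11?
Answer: 22181 - 5*I*√2 ≈ 22181.0 - 7.0711*I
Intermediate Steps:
h(R, I) = -54 (h(R, I) = 45 + 9*(-11) = 45 - 99 = -54)
Z(P, m) = 5*I*√2 (Z(P, m) = √(-50) = 5*I*√2)
22181 - Z(h(-6, -8), -103) = 22181 - 5*I*√2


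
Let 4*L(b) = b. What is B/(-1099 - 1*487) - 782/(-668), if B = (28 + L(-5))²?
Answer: 3049025/4237792 ≈ 0.71948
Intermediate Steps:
L(b) = b/4
B = 11449/16 (B = (28 + (¼)*(-5))² = (28 - 5/4)² = (107/4)² = 11449/16 ≈ 715.56)
B/(-1099 - 1*487) - 782/(-668) = 11449/(16*(-1099 - 1*487)) - 782/(-668) = 11449/(16*(-1099 - 487)) - 782*(-1/668) = (11449/16)/(-1586) + 391/334 = (11449/16)*(-1/1586) + 391/334 = -11449/25376 + 391/334 = 3049025/4237792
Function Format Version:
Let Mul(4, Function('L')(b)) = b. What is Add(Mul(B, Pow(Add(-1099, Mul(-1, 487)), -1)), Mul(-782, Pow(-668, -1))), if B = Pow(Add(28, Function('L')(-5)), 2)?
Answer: Rational(3049025, 4237792) ≈ 0.71948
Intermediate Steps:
Function('L')(b) = Mul(Rational(1, 4), b)
B = Rational(11449, 16) (B = Pow(Add(28, Mul(Rational(1, 4), -5)), 2) = Pow(Add(28, Rational(-5, 4)), 2) = Pow(Rational(107, 4), 2) = Rational(11449, 16) ≈ 715.56)
Add(Mul(B, Pow(Add(-1099, Mul(-1, 487)), -1)), Mul(-782, Pow(-668, -1))) = Add(Mul(Rational(11449, 16), Pow(Add(-1099, Mul(-1, 487)), -1)), Mul(-782, Pow(-668, -1))) = Add(Mul(Rational(11449, 16), Pow(Add(-1099, -487), -1)), Mul(-782, Rational(-1, 668))) = Add(Mul(Rational(11449, 16), Pow(-1586, -1)), Rational(391, 334)) = Add(Mul(Rational(11449, 16), Rational(-1, 1586)), Rational(391, 334)) = Add(Rational(-11449, 25376), Rational(391, 334)) = Rational(3049025, 4237792)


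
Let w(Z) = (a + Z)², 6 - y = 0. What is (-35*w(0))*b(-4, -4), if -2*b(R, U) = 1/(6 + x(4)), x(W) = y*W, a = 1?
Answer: 7/12 ≈ 0.58333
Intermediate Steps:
y = 6 (y = 6 - 1*0 = 6 + 0 = 6)
w(Z) = (1 + Z)²
x(W) = 6*W
b(R, U) = -1/60 (b(R, U) = -1/(2*(6 + 6*4)) = -1/(2*(6 + 24)) = -½/30 = -½*1/30 = -1/60)
(-35*w(0))*b(-4, -4) = -35*(1 + 0)²*(-1/60) = -35*1²*(-1/60) = -35*1*(-1/60) = -35*(-1/60) = 7/12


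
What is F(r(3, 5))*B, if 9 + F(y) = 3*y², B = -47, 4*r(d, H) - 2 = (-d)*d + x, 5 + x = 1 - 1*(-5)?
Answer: 423/4 ≈ 105.75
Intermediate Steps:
x = 1 (x = -5 + (1 - 1*(-5)) = -5 + (1 + 5) = -5 + 6 = 1)
r(d, H) = ¾ - d²/4 (r(d, H) = ½ + ((-d)*d + 1)/4 = ½ + (-d² + 1)/4 = ½ + (1 - d²)/4 = ½ + (¼ - d²/4) = ¾ - d²/4)
F(y) = -9 + 3*y²
F(r(3, 5))*B = (-9 + 3*(¾ - ¼*3²)²)*(-47) = (-9 + 3*(¾ - ¼*9)²)*(-47) = (-9 + 3*(¾ - 9/4)²)*(-47) = (-9 + 3*(-3/2)²)*(-47) = (-9 + 3*(9/4))*(-47) = (-9 + 27/4)*(-47) = -9/4*(-47) = 423/4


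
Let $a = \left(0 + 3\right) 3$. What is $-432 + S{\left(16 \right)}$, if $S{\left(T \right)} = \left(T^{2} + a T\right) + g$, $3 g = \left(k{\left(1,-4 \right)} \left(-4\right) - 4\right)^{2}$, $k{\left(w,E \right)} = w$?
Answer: $- \frac{32}{3} \approx -10.667$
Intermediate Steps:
$g = \frac{64}{3}$ ($g = \frac{\left(1 \left(-4\right) - 4\right)^{2}}{3} = \frac{\left(-4 - 4\right)^{2}}{3} = \frac{\left(-8\right)^{2}}{3} = \frac{1}{3} \cdot 64 = \frac{64}{3} \approx 21.333$)
$a = 9$ ($a = 3 \cdot 3 = 9$)
$S{\left(T \right)} = \frac{64}{3} + T^{2} + 9 T$ ($S{\left(T \right)} = \left(T^{2} + 9 T\right) + \frac{64}{3} = \frac{64}{3} + T^{2} + 9 T$)
$-432 + S{\left(16 \right)} = -432 + \left(\frac{64}{3} + 16^{2} + 9 \cdot 16\right) = -432 + \left(\frac{64}{3} + 256 + 144\right) = -432 + \frac{1264}{3} = - \frac{32}{3}$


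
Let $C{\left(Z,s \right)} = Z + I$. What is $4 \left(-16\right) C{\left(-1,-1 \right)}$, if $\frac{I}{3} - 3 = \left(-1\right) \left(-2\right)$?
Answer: $-896$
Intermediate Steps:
$I = 15$ ($I = 9 + 3 \left(\left(-1\right) \left(-2\right)\right) = 9 + 3 \cdot 2 = 9 + 6 = 15$)
$C{\left(Z,s \right)} = 15 + Z$ ($C{\left(Z,s \right)} = Z + 15 = 15 + Z$)
$4 \left(-16\right) C{\left(-1,-1 \right)} = 4 \left(-16\right) \left(15 - 1\right) = \left(-64\right) 14 = -896$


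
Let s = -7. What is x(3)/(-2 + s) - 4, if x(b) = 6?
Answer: -14/3 ≈ -4.6667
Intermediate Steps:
x(3)/(-2 + s) - 4 = 6/(-2 - 7) - 4 = 6/(-9) - 4 = 6*(-⅑) - 4 = -⅔ - 4 = -14/3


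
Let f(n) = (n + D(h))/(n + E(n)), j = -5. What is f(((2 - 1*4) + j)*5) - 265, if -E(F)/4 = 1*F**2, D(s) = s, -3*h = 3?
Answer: -435913/1645 ≈ -264.99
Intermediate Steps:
h = -1 (h = -1/3*3 = -1)
E(F) = -4*F**2
f(n) = (-1 + n)/(n - 4*n**2) (f(n) = (n - 1)/(n - 4*n**2) = (-1 + n)/(n - 4*n**2))
f(((2 - 1*4) + j)*5) - 265 = (1 - ((2 - 1*4) - 5)*5)/(((((2 - 1*4) - 5)*5))*(-1 + 4*(((2 - 1*4) - 5)*5))) - 265 = (1 - ((2 - 4) - 5)*5)/(((((2 - 4) - 5)*5))*(-1 + 4*(((2 - 4) - 5)*5))) - 265 = (1 - (-2 - 5)*5)/((((-2 - 5)*5))*(-1 + 4*((-2 - 5)*5))) - 265 = (1 - (-7)*5)/(((-7*5))*(-1 + 4*(-7*5))) - 265 = (1 - 1*(-35))/((-35)*(-1 + 4*(-35))) - 265 = -(1 + 35)/(35*(-1 - 140)) - 265 = -1/35*36/(-141) - 265 = -1/35*(-1/141)*36 - 265 = 12/1645 - 265 = -435913/1645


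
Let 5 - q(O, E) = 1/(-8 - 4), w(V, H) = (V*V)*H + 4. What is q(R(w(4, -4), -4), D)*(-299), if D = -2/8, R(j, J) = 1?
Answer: -18239/12 ≈ -1519.9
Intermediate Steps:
w(V, H) = 4 + H*V² (w(V, H) = V²*H + 4 = H*V² + 4 = 4 + H*V²)
D = -¼ (D = -2*⅛ = -¼ ≈ -0.25000)
q(O, E) = 61/12 (q(O, E) = 5 - 1/(-8 - 4) = 5 - 1/(-12) = 5 - 1*(-1/12) = 5 + 1/12 = 61/12)
q(R(w(4, -4), -4), D)*(-299) = (61/12)*(-299) = -18239/12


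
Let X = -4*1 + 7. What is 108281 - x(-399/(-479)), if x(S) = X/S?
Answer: 14400894/133 ≈ 1.0828e+5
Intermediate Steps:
X = 3 (X = -4 + 7 = 3)
x(S) = 3/S
108281 - x(-399/(-479)) = 108281 - 3/((-399/(-479))) = 108281 - 3/((-399*(-1/479))) = 108281 - 3/399/479 = 108281 - 3*479/399 = 108281 - 1*479/133 = 108281 - 479/133 = 14400894/133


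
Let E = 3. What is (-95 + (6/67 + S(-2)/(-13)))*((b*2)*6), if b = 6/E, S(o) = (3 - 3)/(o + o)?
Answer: -152616/67 ≈ -2277.9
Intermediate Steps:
S(o) = 0 (S(o) = 0/((2*o)) = 0*(1/(2*o)) = 0)
b = 2 (b = 6/3 = 6*(⅓) = 2)
(-95 + (6/67 + S(-2)/(-13)))*((b*2)*6) = (-95 + (6/67 + 0/(-13)))*((2*2)*6) = (-95 + (6*(1/67) + 0*(-1/13)))*(4*6) = (-95 + (6/67 + 0))*24 = (-95 + 6/67)*24 = -6359/67*24 = -152616/67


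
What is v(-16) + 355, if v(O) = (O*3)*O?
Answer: 1123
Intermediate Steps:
v(O) = 3*O² (v(O) = (3*O)*O = 3*O²)
v(-16) + 355 = 3*(-16)² + 355 = 3*256 + 355 = 768 + 355 = 1123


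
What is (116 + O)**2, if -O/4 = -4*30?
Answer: 355216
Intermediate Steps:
O = 480 (O = -(-16)*30 = -4*(-120) = 480)
(116 + O)**2 = (116 + 480)**2 = 596**2 = 355216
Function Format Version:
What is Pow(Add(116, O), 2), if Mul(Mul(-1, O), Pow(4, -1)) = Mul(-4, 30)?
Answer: 355216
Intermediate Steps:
O = 480 (O = Mul(-4, Mul(-4, 30)) = Mul(-4, -120) = 480)
Pow(Add(116, O), 2) = Pow(Add(116, 480), 2) = Pow(596, 2) = 355216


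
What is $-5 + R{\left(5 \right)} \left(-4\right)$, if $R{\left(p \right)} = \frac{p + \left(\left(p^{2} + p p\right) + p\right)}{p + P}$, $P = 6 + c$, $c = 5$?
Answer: $-20$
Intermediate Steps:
$P = 11$ ($P = 6 + 5 = 11$)
$R{\left(p \right)} = \frac{2 p + 2 p^{2}}{11 + p}$ ($R{\left(p \right)} = \frac{p + \left(\left(p^{2} + p p\right) + p\right)}{p + 11} = \frac{p + \left(\left(p^{2} + p^{2}\right) + p\right)}{11 + p} = \frac{p + \left(2 p^{2} + p\right)}{11 + p} = \frac{p + \left(p + 2 p^{2}\right)}{11 + p} = \frac{2 p + 2 p^{2}}{11 + p}$)
$-5 + R{\left(5 \right)} \left(-4\right) = -5 + 2 \cdot 5 \frac{1}{11 + 5} \left(1 + 5\right) \left(-4\right) = -5 + 2 \cdot 5 \cdot \frac{1}{16} \cdot 6 \left(-4\right) = -5 + \frac{15}{4} \left(-4\right) = -5 - 15 = -20$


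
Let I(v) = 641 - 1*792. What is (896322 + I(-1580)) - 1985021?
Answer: -1088850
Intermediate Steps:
I(v) = -151 (I(v) = 641 - 792 = -151)
(896322 + I(-1580)) - 1985021 = (896322 - 151) - 1985021 = 896171 - 1985021 = -1088850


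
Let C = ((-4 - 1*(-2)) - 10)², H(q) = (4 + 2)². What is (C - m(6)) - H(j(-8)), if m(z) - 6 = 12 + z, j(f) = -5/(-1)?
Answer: 84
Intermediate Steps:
j(f) = 5 (j(f) = -5*(-1) = 5)
H(q) = 36 (H(q) = 6² = 36)
m(z) = 18 + z (m(z) = 6 + (12 + z) = 18 + z)
C = 144 (C = ((-4 + 2) - 10)² = (-2 - 10)² = (-12)² = 144)
(C - m(6)) - H(j(-8)) = (144 - (18 + 6)) - 1*36 = (144 - 1*24) - 36 = (144 - 24) - 36 = 120 - 36 = 84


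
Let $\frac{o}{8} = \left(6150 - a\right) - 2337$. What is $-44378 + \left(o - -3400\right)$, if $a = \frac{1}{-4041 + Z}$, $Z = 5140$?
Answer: $- \frac{11510934}{1099} \approx -10474.0$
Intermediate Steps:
$a = \frac{1}{1099}$ ($a = \frac{1}{-4041 + 5140} = \frac{1}{1099} \approx 0.00090992$)
$o = \frac{33523888}{1099}$ ($o = 8 \left(\left(6150 - \frac{1}{1099}\right) - 2337\right) = 8 \left(\frac{6758849}{1099} - 2337\right) = 8 \cdot \frac{4190486}{1099} = \frac{33523888}{1099} \approx 30504.0$)
$-44378 + \left(o - -3400\right) = -44378 + \left(\frac{33523888}{1099} - -3400\right) = -44378 + \left(\frac{33523888}{1099} + 3400\right) = -44378 + \frac{37260488}{1099} = - \frac{11510934}{1099}$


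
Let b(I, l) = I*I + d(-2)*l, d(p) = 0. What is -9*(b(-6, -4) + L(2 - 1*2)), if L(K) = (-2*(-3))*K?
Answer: -324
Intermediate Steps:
L(K) = 6*K
b(I, l) = I² (b(I, l) = I*I + 0*l = I² + 0 = I²)
-9*(b(-6, -4) + L(2 - 1*2)) = -9*((-6)² + 6*(2 - 1*2)) = -9*(36 + 6*(2 - 2)) = -9*(36 + 6*0) = -9*(36 + 0) = -9*36 = -324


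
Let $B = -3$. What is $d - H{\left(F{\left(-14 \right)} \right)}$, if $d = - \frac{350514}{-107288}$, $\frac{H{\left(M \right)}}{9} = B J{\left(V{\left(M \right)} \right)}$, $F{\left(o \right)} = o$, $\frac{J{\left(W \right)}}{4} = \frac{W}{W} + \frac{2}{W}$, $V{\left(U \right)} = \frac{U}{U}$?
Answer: $\frac{17555913}{53644} \approx 327.27$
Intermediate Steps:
$V{\left(U \right)} = 1$
$J{\left(W \right)} = 4 + \frac{8}{W}$ ($J{\left(W \right)} = 4 \left(\frac{W}{W} + \frac{2}{W}\right) = 4 \left(1 + \frac{2}{W}\right) = 4 + \frac{8}{W}$)
$H{\left(M \right)} = -324$ ($H{\left(M \right)} = 9 \left(- 3 \left(4 + \frac{8}{1}\right)\right) = 9 \left(- 3 \left(4 + 8 \cdot 1\right)\right) = 9 \left(- 3 \left(4 + 8\right)\right) = 9 \left(\left(-3\right) 12\right) = 9 \left(-36\right) = -324$)
$d = \frac{175257}{53644}$ ($d = \left(-350514\right) \left(- \frac{1}{107288}\right) = \frac{175257}{53644} \approx 3.267$)
$d - H{\left(F{\left(-14 \right)} \right)} = \frac{175257}{53644} - -324 = \frac{175257}{53644} + 324 = \frac{17555913}{53644}$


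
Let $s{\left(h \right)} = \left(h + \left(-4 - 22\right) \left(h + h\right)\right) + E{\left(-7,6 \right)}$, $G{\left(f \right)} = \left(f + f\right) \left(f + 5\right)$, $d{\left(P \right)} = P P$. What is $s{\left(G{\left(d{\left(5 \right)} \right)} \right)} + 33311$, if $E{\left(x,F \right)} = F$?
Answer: $-43183$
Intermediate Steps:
$d{\left(P \right)} = P^{2}$
$G{\left(f \right)} = 2 f \left(5 + f\right)$
$s{\left(h \right)} = 6 - 51 h$ ($s{\left(h \right)} = \left(h + \left(-4 - 22\right) \left(h + h\right)\right) + 6 = \left(h - 26 \cdot 2 h\right) + 6 = \left(h - 52 h\right) + 6 = - 51 h + 6 = 6 - 51 h$)
$s{\left(G{\left(d{\left(5 \right)} \right)} \right)} + 33311 = \left(6 - 51 \cdot 2 \cdot 5^{2} \left(5 + 5^{2}\right)\right) + 33311 = \left(6 - 51 \cdot 2 \cdot 25 \left(5 + 25\right)\right) + 33311 = \left(6 - 51 \cdot 2 \cdot 25 \cdot 30\right) + 33311 = \left(6 - 76500\right) + 33311 = -76494 + 33311 = -43183$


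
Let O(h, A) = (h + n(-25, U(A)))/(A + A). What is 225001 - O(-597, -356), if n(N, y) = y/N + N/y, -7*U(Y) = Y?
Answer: 9980467007139/44357600 ≈ 2.2500e+5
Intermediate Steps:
U(Y) = -Y/7
n(N, y) = N/y + y/N
O(h, A) = (h + 175/A + A/175)/(2*A) (O(h, A) = (h + (-25*(-7/A) - A/7/(-25)))/(A + A) = (h + (-(-175)/A - A/7*(-1/25)))/((2*A)) = (h + (175/A + A/175))*(1/(2*A)) = (h + 175/A + A/175)*(1/(2*A)) = (h + 175/A + A/175)/(2*A))
225001 - O(-597, -356) = 225001 - (30625 + (-356)² + 175*(-356)*(-597))/(350*(-356)²) = 225001 - (30625 + 126736 + 37193100)/(350*126736) = 225001 - 37350461/(350*126736) = 225001 - 1*37350461/44357600 = 225001 - 37350461/44357600 = 9980467007139/44357600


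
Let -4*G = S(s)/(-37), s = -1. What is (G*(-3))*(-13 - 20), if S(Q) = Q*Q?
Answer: 99/148 ≈ 0.66892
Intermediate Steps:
S(Q) = Q²
G = 1/148 (G = -(-1)²/(4*(-37)) = -(-1)/(4*37) = -¼*(-1/37) = 1/148 ≈ 0.0067568)
(G*(-3))*(-13 - 20) = ((1/148)*(-3))*(-13 - 20) = -3/148*(-33) = 99/148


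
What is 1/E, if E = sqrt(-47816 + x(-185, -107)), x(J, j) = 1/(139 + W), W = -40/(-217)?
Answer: -I*sqrt(4846529197277)/481395477 ≈ -0.0045731*I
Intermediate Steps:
W = 40/217 (W = -40*(-1/217) = 40/217 ≈ 0.18433)
x(J, j) = 217/30203 (x(J, j) = 1/(139 + 40/217) = 1/(30203/217) = 217/30203)
E = 3*I*sqrt(4846529197277)/30203 (E = sqrt(-47816 + 217/30203) = sqrt(-1444186431/30203) = 3*I*sqrt(4846529197277)/30203 ≈ 218.67*I)
1/E = 1/(3*I*sqrt(4846529197277)/30203) = -I*sqrt(4846529197277)/481395477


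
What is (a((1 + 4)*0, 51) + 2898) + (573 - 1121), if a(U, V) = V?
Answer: 2401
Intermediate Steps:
(a((1 + 4)*0, 51) + 2898) + (573 - 1121) = (51 + 2898) + (573 - 1121) = 2949 - 548 = 2401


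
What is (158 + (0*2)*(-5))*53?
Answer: 8374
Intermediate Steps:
(158 + (0*2)*(-5))*53 = (158 + 0*(-5))*53 = (158 + 0)*53 = 158*53 = 8374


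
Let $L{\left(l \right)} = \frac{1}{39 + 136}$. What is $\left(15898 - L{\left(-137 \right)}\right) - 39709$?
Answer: $- \frac{4166926}{175} \approx -23811.0$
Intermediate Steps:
$L{\left(l \right)} = \frac{1}{175}$
$\left(15898 - L{\left(-137 \right)}\right) - 39709 = \left(15898 - \frac{1}{175}\right) - 39709 = \frac{2782149}{175} - 39709 = - \frac{4166926}{175}$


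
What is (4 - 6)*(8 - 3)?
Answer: -10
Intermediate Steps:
(4 - 6)*(8 - 3) = -2*5 = -10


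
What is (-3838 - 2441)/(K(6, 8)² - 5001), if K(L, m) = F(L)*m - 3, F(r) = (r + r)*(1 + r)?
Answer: -2093/147520 ≈ -0.014188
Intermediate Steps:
F(r) = 2*r*(1 + r) (F(r) = (2*r)*(1 + r) = 2*r*(1 + r))
K(L, m) = -3 + 2*L*m*(1 + L) (K(L, m) = (2*L*(1 + L))*m - 3 = 2*L*m*(1 + L) - 3 = -3 + 2*L*m*(1 + L))
(-3838 - 2441)/(K(6, 8)² - 5001) = (-3838 - 2441)/((-3 + 2*6*8*(1 + 6))² - 5001) = -6279/((-3 + 2*6*8*7)² - 5001) = -6279/((-3 + 672)² - 5001) = -6279/(669² - 5001) = -6279/(447561 - 5001) = -6279/442560 = -6279*1/442560 = -2093/147520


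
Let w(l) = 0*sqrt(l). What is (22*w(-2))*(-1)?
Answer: 0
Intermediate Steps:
w(l) = 0
(22*w(-2))*(-1) = (22*0)*(-1) = 0*(-1) = 0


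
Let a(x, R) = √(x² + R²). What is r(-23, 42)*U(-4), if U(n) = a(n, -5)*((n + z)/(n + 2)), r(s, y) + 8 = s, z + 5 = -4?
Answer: -403*√41/2 ≈ -1290.2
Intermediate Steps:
z = -9 (z = -5 - 4 = -9)
a(x, R) = √(R² + x²)
r(s, y) = -8 + s
U(n) = √(25 + n²)*(-9 + n)/(2 + n) (U(n) = √((-5)² + n²)*((n - 9)/(n + 2)) = √(25 + n²)*((-9 + n)/(2 + n)) = √(25 + n²)*(-9 + n)/(2 + n))
r(-23, 42)*U(-4) = (-8 - 23)*(√(25 + (-4)²)*(-9 - 4)/(2 - 4)) = -31*√(25 + 16)*(-13)/(-2) = -(-31)*√41*(-13)/2 = -403*√41/2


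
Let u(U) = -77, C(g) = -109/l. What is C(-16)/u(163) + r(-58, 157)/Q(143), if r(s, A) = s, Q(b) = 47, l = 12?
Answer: -48469/43428 ≈ -1.1161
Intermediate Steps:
C(g) = -109/12
C(-16)/u(163) + r(-58, 157)/Q(143) = -109/12/(-77) - 58/47 = -109/12*(-1/77) - 58*1/47 = 109/924 - 58/47 = -48469/43428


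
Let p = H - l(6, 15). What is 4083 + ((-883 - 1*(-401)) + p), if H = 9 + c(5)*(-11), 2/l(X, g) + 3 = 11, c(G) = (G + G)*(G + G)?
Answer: 10039/4 ≈ 2509.8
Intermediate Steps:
c(G) = 4*G² (c(G) = (2*G)*(2*G) = 4*G²)
l(X, g) = ¼ (l(X, g) = 2/(-3 + 11) = 2/8 = 2*(⅛) = ¼)
H = -1091 (H = 9 + (4*5²)*(-11) = 9 + (4*25)*(-11) = 9 + 100*(-11) = 9 - 1100 = -1091)
p = -4365/4 (p = -1091 - 1*¼ = -1091 - ¼ = -4365/4 ≈ -1091.3)
4083 + ((-883 - 1*(-401)) + p) = 4083 + ((-883 - 1*(-401)) - 4365/4) = 4083 + ((-883 + 401) - 4365/4) = 4083 + (-482 - 4365/4) = 4083 - 6293/4 = 10039/4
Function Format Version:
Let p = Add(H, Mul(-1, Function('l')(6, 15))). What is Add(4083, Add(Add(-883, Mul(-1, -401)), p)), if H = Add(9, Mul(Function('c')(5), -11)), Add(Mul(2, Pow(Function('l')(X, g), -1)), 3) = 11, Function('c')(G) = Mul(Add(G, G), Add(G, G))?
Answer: Rational(10039, 4) ≈ 2509.8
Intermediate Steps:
Function('c')(G) = Mul(4, Pow(G, 2)) (Function('c')(G) = Mul(Mul(2, G), Mul(2, G)) = Mul(4, Pow(G, 2)))
Function('l')(X, g) = Rational(1, 4) (Function('l')(X, g) = Mul(2, Pow(Add(-3, 11), -1)) = Mul(2, Pow(8, -1)) = Mul(2, Rational(1, 8)) = Rational(1, 4))
H = -1091 (H = Add(9, Mul(Mul(4, Pow(5, 2)), -11)) = Add(9, Mul(Mul(4, 25), -11)) = Add(9, Mul(100, -11)) = Add(9, -1100) = -1091)
p = Rational(-4365, 4) (p = Add(-1091, Mul(-1, Rational(1, 4))) = Add(-1091, Rational(-1, 4)) = Rational(-4365, 4) ≈ -1091.3)
Add(4083, Add(Add(-883, Mul(-1, -401)), p)) = Add(4083, Add(Add(-883, Mul(-1, -401)), Rational(-4365, 4))) = Add(4083, Add(Add(-883, 401), Rational(-4365, 4))) = Add(4083, Add(-482, Rational(-4365, 4))) = Add(4083, Rational(-6293, 4)) = Rational(10039, 4)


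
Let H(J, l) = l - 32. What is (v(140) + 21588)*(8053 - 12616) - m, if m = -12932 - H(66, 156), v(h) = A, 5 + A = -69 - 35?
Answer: -97995621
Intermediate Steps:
A = -109 (A = -5 + (-69 - 35) = -5 - 104 = -109)
v(h) = -109
H(J, l) = -32 + l
m = -13056 (m = -12932 - (-32 + 156) = -12932 - 1*124 = -12932 - 124 = -13056)
(v(140) + 21588)*(8053 - 12616) - m = (-109 + 21588)*(8053 - 12616) - 1*(-13056) = 21479*(-4563) + 13056 = -98008677 + 13056 = -97995621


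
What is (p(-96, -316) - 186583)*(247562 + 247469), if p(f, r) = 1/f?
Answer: -8866979926039/96 ≈ -9.2364e+10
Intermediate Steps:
(p(-96, -316) - 186583)*(247562 + 247469) = (1/(-96) - 186583)*(247562 + 247469) = (-1/96 - 186583)*495031 = -17911969/96*495031 = -8866979926039/96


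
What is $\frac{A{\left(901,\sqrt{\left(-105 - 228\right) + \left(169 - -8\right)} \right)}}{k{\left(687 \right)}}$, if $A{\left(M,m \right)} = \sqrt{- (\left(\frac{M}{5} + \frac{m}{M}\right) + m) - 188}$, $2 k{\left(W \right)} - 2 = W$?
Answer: $\frac{2 \sqrt{-7472628205 - 40635100 i \sqrt{39}}}{3103945} \approx 0.00094563 - 0.055708 i$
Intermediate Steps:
$k{\left(W \right)} = 1 + \frac{W}{2}$
$A{\left(M,m \right)} = \sqrt{-188 - m - \frac{M}{5} - \frac{m}{M}}$ ($A{\left(M,m \right)} = \sqrt{- (\left(M \frac{1}{5} + \frac{m}{M}\right) + m) - 188} = \sqrt{- (\left(\frac{M}{5} + \frac{m}{M}\right) + m) - 188} = \sqrt{- (m + \frac{M}{5} + \frac{m}{M}) - 188} = \sqrt{\left(- m - \frac{M}{5} - \frac{m}{M}\right) - 188} = \sqrt{-188 - m - \frac{M}{5} - \frac{m}{M}}$)
$\frac{A{\left(901,\sqrt{\left(-105 - 228\right) + \left(169 - -8\right)} \right)}}{k{\left(687 \right)}} = \frac{\frac{1}{5} \sqrt{-4700 - 25 \sqrt{\left(-105 - 228\right) + \left(169 - -8\right)} - 4505 - \frac{25 \sqrt{\left(-105 - 228\right) + \left(169 - -8\right)}}{901}}}{1 + \frac{1}{2} \cdot 687} = \frac{\frac{1}{5} \sqrt{-4700 - 25 \sqrt{\left(-105 - 228\right) + \left(169 + 8\right)} - 4505 - 25 \sqrt{\left(-105 - 228\right) + \left(169 + 8\right)} \frac{1}{901}}}{1 + \frac{687}{2}} = \frac{\frac{1}{5} \sqrt{-4700 - 25 \sqrt{-333 + 177} - 4505 - 25 \sqrt{-333 + 177} \cdot \frac{1}{901}}}{\frac{689}{2}} = \frac{\sqrt{-4700 - 25 \sqrt{-156} - 4505 - 25 \sqrt{-156} \cdot \frac{1}{901}}}{5} \cdot \frac{2}{689} = \frac{\sqrt{-4700 - 25 \cdot 2 i \sqrt{39} - 4505 - 25 \cdot 2 i \sqrt{39} \cdot \frac{1}{901}}}{5} \cdot \frac{2}{689} = \frac{\sqrt{-4700 - 50 i \sqrt{39} - 4505 - \frac{50 i \sqrt{39}}{901}}}{5} \cdot \frac{2}{689} = \frac{\sqrt{-9205 - \frac{45100 i \sqrt{39}}{901}}}{5} \cdot \frac{2}{689} = \frac{2 \sqrt{-9205 - \frac{45100 i \sqrt{39}}{901}}}{3445}$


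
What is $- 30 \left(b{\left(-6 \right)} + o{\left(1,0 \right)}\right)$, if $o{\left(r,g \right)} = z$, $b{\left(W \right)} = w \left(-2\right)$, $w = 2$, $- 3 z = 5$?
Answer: $170$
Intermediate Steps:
$z = - \frac{5}{3}$ ($z = \left(- \frac{1}{3}\right) 5 = - \frac{5}{3} \approx -1.6667$)
$b{\left(W \right)} = -4$ ($b{\left(W \right)} = 2 \left(-2\right) = -4$)
$o{\left(r,g \right)} = - \frac{5}{3}$
$- 30 \left(b{\left(-6 \right)} + o{\left(1,0 \right)}\right) = - 30 \left(-4 - \frac{5}{3}\right) = \left(-30\right) \left(- \frac{17}{3}\right) = 170$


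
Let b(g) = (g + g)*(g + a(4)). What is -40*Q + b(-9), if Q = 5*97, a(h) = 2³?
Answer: -19382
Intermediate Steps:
a(h) = 8
Q = 485
b(g) = 2*g*(8 + g) (b(g) = (g + g)*(g + 8) = (2*g)*(8 + g) = 2*g*(8 + g))
-40*Q + b(-9) = -40*485 + 2*(-9)*(8 - 9) = -19400 + 2*(-9)*(-1) = -19400 + 18 = -19382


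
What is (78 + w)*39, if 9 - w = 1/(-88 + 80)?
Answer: 27183/8 ≈ 3397.9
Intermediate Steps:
w = 73/8 (w = 9 - 1/(-88 + 80) = 9 - 1/(-8) = 9 - 1*(-⅛) = 9 + ⅛ = 73/8 ≈ 9.1250)
(78 + w)*39 = (78 + 73/8)*39 = (697/8)*39 = 27183/8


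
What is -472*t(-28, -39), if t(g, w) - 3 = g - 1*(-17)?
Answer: 3776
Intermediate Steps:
t(g, w) = 20 + g (t(g, w) = 3 + (g - 1*(-17)) = 3 + (g + 17) = 3 + (17 + g) = 20 + g)
-472*t(-28, -39) = -472*(20 - 28) = -472*(-8) = 3776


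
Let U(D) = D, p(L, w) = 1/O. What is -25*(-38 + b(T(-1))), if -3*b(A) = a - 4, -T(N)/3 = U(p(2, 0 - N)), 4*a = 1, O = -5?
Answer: 3675/4 ≈ 918.75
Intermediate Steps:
a = 1/4 (a = (1/4)*1 = 1/4 ≈ 0.25000)
p(L, w) = -1/5 (p(L, w) = 1/(-5) = -1/5)
T(N) = 3/5 (T(N) = -3*(-1/5) = 3/5)
b(A) = 5/4 (b(A) = -(1/4 - 4)/3 = -1/3*(-15/4) = 5/4)
-25*(-38 + b(T(-1))) = -25*(-38 + 5/4) = -25*(-147/4) = 3675/4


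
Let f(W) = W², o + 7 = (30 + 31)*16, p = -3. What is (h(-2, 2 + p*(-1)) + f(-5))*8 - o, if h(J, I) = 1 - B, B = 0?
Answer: -761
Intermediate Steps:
o = 969 (o = -7 + (30 + 31)*16 = -7 + 61*16 = -7 + 976 = 969)
h(J, I) = 1 (h(J, I) = 1 - 1*0 = 1 + 0 = 1)
(h(-2, 2 + p*(-1)) + f(-5))*8 - o = (1 + (-5)²)*8 - 1*969 = (1 + 25)*8 - 969 = 26*8 - 969 = 208 - 969 = -761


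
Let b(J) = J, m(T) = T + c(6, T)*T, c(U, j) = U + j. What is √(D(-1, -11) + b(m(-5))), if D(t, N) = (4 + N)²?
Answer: √39 ≈ 6.2450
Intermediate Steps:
m(T) = T + T*(6 + T) (m(T) = T + (6 + T)*T = T + T*(6 + T))
√(D(-1, -11) + b(m(-5))) = √((4 - 11)² - 5*(7 - 5)) = √((-7)² - 5*2) = √(49 - 10) = √39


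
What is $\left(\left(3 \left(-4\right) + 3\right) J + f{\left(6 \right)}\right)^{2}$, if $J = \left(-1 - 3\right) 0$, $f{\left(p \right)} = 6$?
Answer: $36$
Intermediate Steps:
$J = 0$ ($J = \left(-4\right) 0 = 0$)
$\left(\left(3 \left(-4\right) + 3\right) J + f{\left(6 \right)}\right)^{2} = \left(\left(3 \left(-4\right) + 3\right) 0 + 6\right)^{2} = \left(\left(-12 + 3\right) 0 + 6\right)^{2} = \left(\left(-9\right) 0 + 6\right)^{2} = \left(0 + 6\right)^{2} = 6^{2} = 36$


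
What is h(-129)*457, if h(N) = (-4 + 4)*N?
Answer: 0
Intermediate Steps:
h(N) = 0 (h(N) = 0*N = 0)
h(-129)*457 = 0*457 = 0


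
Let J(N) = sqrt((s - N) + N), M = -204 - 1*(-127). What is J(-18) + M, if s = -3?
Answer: -77 + I*sqrt(3) ≈ -77.0 + 1.732*I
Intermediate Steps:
M = -77 (M = -204 + 127 = -77)
J(N) = I*sqrt(3) (J(N) = sqrt((-3 - N) + N) = sqrt(-3) = I*sqrt(3))
J(-18) + M = I*sqrt(3) - 77 = -77 + I*sqrt(3)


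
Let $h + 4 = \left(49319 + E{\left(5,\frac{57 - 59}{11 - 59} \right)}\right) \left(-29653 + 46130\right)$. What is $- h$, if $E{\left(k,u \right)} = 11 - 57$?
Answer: $-811871217$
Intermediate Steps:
$E{\left(k,u \right)} = -46$
$h = 811871217$ ($h = -4 + \left(49319 - 46\right) \left(-29653 + 46130\right) = -4 + 49273 \cdot 16477 = -4 + 811871221 = 811871217$)
$- h = \left(-1\right) 811871217 = -811871217$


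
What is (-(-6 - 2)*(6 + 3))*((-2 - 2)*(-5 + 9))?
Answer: -1152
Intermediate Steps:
(-(-6 - 2)*(6 + 3))*((-2 - 2)*(-5 + 9)) = (-(-8)*9)*(-4*4) = -1*(-72)*(-16) = 72*(-16) = -1152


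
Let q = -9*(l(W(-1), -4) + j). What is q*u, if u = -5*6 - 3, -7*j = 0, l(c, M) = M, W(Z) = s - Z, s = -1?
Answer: -1188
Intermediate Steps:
W(Z) = -1 - Z
j = 0 (j = -⅐*0 = 0)
q = 36 (q = -9*(-4 + 0) = -9*(-4) = 36)
u = -33 (u = -30 - 3 = -33)
q*u = 36*(-33) = -1188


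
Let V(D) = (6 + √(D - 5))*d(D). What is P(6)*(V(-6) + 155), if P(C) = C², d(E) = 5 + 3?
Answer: 7308 + 288*I*√11 ≈ 7308.0 + 955.19*I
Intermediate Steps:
d(E) = 8
V(D) = 48 + 8*√(-5 + D) (V(D) = (6 + √(D - 5))*8 = (6 + √(-5 + D))*8 = 48 + 8*√(-5 + D))
P(6)*(V(-6) + 155) = 6²*((48 + 8*√(-5 - 6)) + 155) = 36*((48 + 8*√(-11)) + 155) = 36*((48 + 8*(I*√11)) + 155) = 36*((48 + 8*I*√11) + 155) = 36*(203 + 8*I*√11) = 7308 + 288*I*√11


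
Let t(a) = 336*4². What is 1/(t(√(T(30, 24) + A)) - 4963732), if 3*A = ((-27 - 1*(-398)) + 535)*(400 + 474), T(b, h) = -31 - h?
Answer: -1/4958356 ≈ -2.0168e-7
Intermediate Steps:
A = 263948 (A = (((-27 - 1*(-398)) + 535)*(400 + 474))/3 = (((-27 + 398) + 535)*874)/3 = ((371 + 535)*874)/3 = (906*874)/3 = (⅓)*791844 = 263948)
t(a) = 5376 (t(a) = 336*16 = 5376)
1/(t(√(T(30, 24) + A)) - 4963732) = 1/(5376 - 4963732) = 1/(-4958356) = -1/4958356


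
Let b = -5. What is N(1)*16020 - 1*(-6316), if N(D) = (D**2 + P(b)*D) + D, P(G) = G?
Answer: -41744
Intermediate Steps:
N(D) = D**2 - 4*D (N(D) = (D**2 - 5*D) + D = D**2 - 4*D)
N(1)*16020 - 1*(-6316) = (1*(-4 + 1))*16020 - 1*(-6316) = (1*(-3))*16020 + 6316 = -3*16020 + 6316 = -48060 + 6316 = -41744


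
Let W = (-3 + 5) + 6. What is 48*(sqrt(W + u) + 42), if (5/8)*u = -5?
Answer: 2016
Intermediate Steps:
u = -8 (u = (8/5)*(-5) = -8)
W = 8 (W = 2 + 6 = 8)
48*(sqrt(W + u) + 42) = 48*(sqrt(8 - 8) + 42) = 48*(sqrt(0) + 42) = 48*(0 + 42) = 48*42 = 2016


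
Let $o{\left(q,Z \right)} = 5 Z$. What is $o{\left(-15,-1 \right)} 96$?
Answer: $-480$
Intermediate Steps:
$o{\left(-15,-1 \right)} 96 = 5 \left(-1\right) 96 = \left(-5\right) 96 = -480$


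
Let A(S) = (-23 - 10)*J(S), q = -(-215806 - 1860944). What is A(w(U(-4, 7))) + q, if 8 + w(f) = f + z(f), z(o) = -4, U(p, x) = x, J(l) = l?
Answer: 2076915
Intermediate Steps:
q = 2076750 (q = -1*(-2076750) = 2076750)
w(f) = -12 + f (w(f) = -8 + (f - 4) = -8 + (-4 + f) = -12 + f)
A(S) = -33*S (A(S) = (-23 - 10)*S = -33*S)
A(w(U(-4, 7))) + q = -33*(-12 + 7) + 2076750 = -33*(-5) + 2076750 = 165 + 2076750 = 2076915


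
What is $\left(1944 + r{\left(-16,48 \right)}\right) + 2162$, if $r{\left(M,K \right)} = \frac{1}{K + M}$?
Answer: $\frac{131393}{32} \approx 4106.0$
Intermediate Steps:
$\left(1944 + r{\left(-16,48 \right)}\right) + 2162 = \left(1944 + \frac{1}{48 - 16}\right) + 2162 = \left(1944 + \frac{1}{32}\right) + 2162 = \frac{62209}{32} + 2162 = \frac{131393}{32}$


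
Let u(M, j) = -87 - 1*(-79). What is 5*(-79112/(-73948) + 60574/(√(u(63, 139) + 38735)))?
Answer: 98890/18487 + 302870*√4303/12909 ≈ 1544.4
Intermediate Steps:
u(M, j) = -8 (u(M, j) = -87 + 79 = -8)
5*(-79112/(-73948) + 60574/(√(u(63, 139) + 38735))) = 5*(-79112/(-73948) + 60574/(√(-8 + 38735))) = 5*(-79112*(-1/73948) + 60574/(√38727)) = 5*(19778/18487 + 60574/((3*√4303))) = 5*(19778/18487 + 60574*(√4303/12909)) = 5*(19778/18487 + 60574*√4303/12909) = 98890/18487 + 302870*√4303/12909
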